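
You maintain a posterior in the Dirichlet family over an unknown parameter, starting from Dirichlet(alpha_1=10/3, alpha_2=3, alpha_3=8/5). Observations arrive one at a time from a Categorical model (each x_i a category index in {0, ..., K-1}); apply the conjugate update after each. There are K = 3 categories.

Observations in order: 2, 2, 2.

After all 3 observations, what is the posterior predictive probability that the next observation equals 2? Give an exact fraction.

69/164

obs 1: x=2 → posterior Dirichlet(10/3, 3, 13/5)
obs 2: x=2 → posterior Dirichlet(10/3, 3, 18/5)
obs 3: x=2 → posterior Dirichlet(10/3, 3, 23/5)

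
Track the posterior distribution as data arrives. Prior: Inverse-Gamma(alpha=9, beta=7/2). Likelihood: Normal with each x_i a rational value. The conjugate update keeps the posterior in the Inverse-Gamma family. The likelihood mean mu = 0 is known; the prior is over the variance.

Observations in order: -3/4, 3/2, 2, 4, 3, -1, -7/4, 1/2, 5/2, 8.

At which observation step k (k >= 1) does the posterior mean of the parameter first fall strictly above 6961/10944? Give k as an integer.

k = 3

obs 1: x=-3/4 → posterior Inverse-Gamma(19/2, 121/32)
obs 2: x=3/2 → posterior Inverse-Gamma(10, 157/32)
obs 3: x=2 → posterior Inverse-Gamma(21/2, 221/32)
obs 4: x=4 → posterior Inverse-Gamma(11, 477/32)
obs 5: x=3 → posterior Inverse-Gamma(23/2, 621/32)
obs 6: x=-1 → posterior Inverse-Gamma(12, 637/32)
obs 7: x=-7/4 → posterior Inverse-Gamma(25/2, 343/16)
obs 8: x=1/2 → posterior Inverse-Gamma(13, 345/16)
obs 9: x=5/2 → posterior Inverse-Gamma(27/2, 395/16)
obs 10: x=8 → posterior Inverse-Gamma(14, 907/16)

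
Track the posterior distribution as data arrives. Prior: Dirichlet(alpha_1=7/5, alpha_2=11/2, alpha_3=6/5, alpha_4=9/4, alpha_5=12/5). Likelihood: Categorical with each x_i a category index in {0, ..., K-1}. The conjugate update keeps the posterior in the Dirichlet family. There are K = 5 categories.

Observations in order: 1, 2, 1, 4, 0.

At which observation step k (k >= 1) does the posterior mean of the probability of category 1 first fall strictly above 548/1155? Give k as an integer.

obs 1: x=1 → posterior Dirichlet(7/5, 13/2, 6/5, 9/4, 12/5)
obs 2: x=2 → posterior Dirichlet(7/5, 13/2, 11/5, 9/4, 12/5)
obs 3: x=1 → posterior Dirichlet(7/5, 15/2, 11/5, 9/4, 12/5)
obs 4: x=4 → posterior Dirichlet(7/5, 15/2, 11/5, 9/4, 17/5)
obs 5: x=0 → posterior Dirichlet(12/5, 15/2, 11/5, 9/4, 17/5)

k = 3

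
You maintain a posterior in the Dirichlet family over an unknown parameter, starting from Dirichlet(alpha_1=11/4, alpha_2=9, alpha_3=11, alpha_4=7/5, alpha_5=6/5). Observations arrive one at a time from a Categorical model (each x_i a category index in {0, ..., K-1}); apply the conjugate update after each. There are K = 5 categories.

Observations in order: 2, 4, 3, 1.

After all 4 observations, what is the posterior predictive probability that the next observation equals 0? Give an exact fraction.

55/587

obs 1: x=2 → posterior Dirichlet(11/4, 9, 12, 7/5, 6/5)
obs 2: x=4 → posterior Dirichlet(11/4, 9, 12, 7/5, 11/5)
obs 3: x=3 → posterior Dirichlet(11/4, 9, 12, 12/5, 11/5)
obs 4: x=1 → posterior Dirichlet(11/4, 10, 12, 12/5, 11/5)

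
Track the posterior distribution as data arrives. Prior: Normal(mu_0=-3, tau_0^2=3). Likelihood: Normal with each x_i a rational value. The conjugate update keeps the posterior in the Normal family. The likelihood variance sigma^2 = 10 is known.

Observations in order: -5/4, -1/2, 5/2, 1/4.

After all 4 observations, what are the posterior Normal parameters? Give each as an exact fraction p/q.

obs 1: x=-5/4 → posterior Normal(-135/52, 30/13)
obs 2: x=-1/2 → posterior Normal(-141/64, 15/8)
obs 3: x=5/2 → posterior Normal(-111/76, 30/19)
obs 4: x=1/4 → posterior Normal(-27/22, 15/11)

mu_0=-27/22, tau_0^2=15/11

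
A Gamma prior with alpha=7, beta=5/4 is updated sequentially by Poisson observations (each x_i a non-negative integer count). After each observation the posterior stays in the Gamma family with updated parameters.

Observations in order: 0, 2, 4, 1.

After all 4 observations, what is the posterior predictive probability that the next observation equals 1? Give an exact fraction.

obs 1: x=0 → posterior Gamma(7, 9/4)
obs 2: x=2 → posterior Gamma(9, 13/4)
obs 3: x=4 → posterior Gamma(13, 17/4)
obs 4: x=1 → posterior Gamma(14, 21/4)

181659516221204486136/931322574615478515625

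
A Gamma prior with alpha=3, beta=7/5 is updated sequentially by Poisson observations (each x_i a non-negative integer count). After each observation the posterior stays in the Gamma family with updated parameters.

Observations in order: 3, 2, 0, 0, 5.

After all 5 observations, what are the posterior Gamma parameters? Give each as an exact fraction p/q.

obs 1: x=3 → posterior Gamma(6, 12/5)
obs 2: x=2 → posterior Gamma(8, 17/5)
obs 3: x=0 → posterior Gamma(8, 22/5)
obs 4: x=0 → posterior Gamma(8, 27/5)
obs 5: x=5 → posterior Gamma(13, 32/5)

alpha=13, beta=32/5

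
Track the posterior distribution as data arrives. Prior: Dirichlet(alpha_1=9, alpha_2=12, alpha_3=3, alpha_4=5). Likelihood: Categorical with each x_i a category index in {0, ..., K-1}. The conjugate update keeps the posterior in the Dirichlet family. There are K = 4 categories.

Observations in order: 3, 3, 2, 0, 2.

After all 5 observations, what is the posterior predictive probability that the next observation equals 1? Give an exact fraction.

obs 1: x=3 → posterior Dirichlet(9, 12, 3, 6)
obs 2: x=3 → posterior Dirichlet(9, 12, 3, 7)
obs 3: x=2 → posterior Dirichlet(9, 12, 4, 7)
obs 4: x=0 → posterior Dirichlet(10, 12, 4, 7)
obs 5: x=2 → posterior Dirichlet(10, 12, 5, 7)

6/17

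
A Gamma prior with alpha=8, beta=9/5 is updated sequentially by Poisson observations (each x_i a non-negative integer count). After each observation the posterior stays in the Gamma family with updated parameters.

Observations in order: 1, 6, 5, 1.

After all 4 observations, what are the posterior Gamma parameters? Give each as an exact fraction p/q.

obs 1: x=1 → posterior Gamma(9, 14/5)
obs 2: x=6 → posterior Gamma(15, 19/5)
obs 3: x=5 → posterior Gamma(20, 24/5)
obs 4: x=1 → posterior Gamma(21, 29/5)

alpha=21, beta=29/5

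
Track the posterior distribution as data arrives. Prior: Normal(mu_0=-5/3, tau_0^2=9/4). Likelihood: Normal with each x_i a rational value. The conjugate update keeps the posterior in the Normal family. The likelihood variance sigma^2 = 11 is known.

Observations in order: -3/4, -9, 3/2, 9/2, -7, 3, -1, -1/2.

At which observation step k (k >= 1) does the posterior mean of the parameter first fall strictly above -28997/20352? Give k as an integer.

k = 4

obs 1: x=-3/4 → posterior Normal(-961/636, 99/53)
obs 2: x=-9 → posterior Normal(-1933/744, 99/62)
obs 3: x=3/2 → posterior Normal(-1771/852, 99/71)
obs 4: x=9/2 → posterior Normal(-257/192, 99/80)
obs 5: x=-7 → posterior Normal(-2041/1068, 99/89)
obs 6: x=3 → posterior Normal(-1717/1176, 99/98)
obs 7: x=-1 → posterior Normal(-1825/1284, 99/107)
obs 8: x=-1/2 → posterior Normal(-1879/1392, 99/116)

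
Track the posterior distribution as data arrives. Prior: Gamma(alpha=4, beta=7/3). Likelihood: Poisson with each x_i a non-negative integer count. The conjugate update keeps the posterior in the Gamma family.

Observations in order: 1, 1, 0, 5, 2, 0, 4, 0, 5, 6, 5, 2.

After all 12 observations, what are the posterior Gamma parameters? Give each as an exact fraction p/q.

alpha=35, beta=43/3

obs 1: x=1 → posterior Gamma(5, 10/3)
obs 2: x=1 → posterior Gamma(6, 13/3)
obs 3: x=0 → posterior Gamma(6, 16/3)
obs 4: x=5 → posterior Gamma(11, 19/3)
obs 5: x=2 → posterior Gamma(13, 22/3)
obs 6: x=0 → posterior Gamma(13, 25/3)
obs 7: x=4 → posterior Gamma(17, 28/3)
obs 8: x=0 → posterior Gamma(17, 31/3)
obs 9: x=5 → posterior Gamma(22, 34/3)
obs 10: x=6 → posterior Gamma(28, 37/3)
obs 11: x=5 → posterior Gamma(33, 40/3)
obs 12: x=2 → posterior Gamma(35, 43/3)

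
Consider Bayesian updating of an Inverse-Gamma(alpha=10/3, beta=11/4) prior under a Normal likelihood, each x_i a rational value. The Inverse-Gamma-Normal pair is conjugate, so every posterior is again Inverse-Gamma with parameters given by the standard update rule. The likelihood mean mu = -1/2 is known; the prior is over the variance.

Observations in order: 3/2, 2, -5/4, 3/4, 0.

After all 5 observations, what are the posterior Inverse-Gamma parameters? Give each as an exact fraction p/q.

obs 1: x=3/2 → posterior Inverse-Gamma(23/6, 19/4)
obs 2: x=2 → posterior Inverse-Gamma(13/3, 63/8)
obs 3: x=-5/4 → posterior Inverse-Gamma(29/6, 261/32)
obs 4: x=3/4 → posterior Inverse-Gamma(16/3, 143/16)
obs 5: x=0 → posterior Inverse-Gamma(35/6, 145/16)

alpha=35/6, beta=145/16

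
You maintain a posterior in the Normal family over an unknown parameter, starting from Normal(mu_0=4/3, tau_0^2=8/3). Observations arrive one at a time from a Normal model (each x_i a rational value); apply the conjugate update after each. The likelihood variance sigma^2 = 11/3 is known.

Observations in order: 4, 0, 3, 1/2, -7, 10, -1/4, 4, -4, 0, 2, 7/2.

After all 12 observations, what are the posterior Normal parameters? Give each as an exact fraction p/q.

mu_0=422/321, tau_0^2=88/321

obs 1: x=4 → posterior Normal(140/57, 88/57)
obs 2: x=0 → posterior Normal(140/81, 88/81)
obs 3: x=3 → posterior Normal(212/105, 88/105)
obs 4: x=1/2 → posterior Normal(224/129, 88/129)
obs 5: x=-7 → posterior Normal(56/153, 88/153)
obs 6: x=10 → posterior Normal(296/177, 88/177)
obs 7: x=-1/4 → posterior Normal(290/201, 88/201)
obs 8: x=4 → posterior Normal(386/225, 88/225)
obs 9: x=-4 → posterior Normal(290/249, 88/249)
obs 10: x=0 → posterior Normal(290/273, 88/273)
obs 11: x=2 → posterior Normal(338/297, 8/27)
obs 12: x=7/2 → posterior Normal(422/321, 88/321)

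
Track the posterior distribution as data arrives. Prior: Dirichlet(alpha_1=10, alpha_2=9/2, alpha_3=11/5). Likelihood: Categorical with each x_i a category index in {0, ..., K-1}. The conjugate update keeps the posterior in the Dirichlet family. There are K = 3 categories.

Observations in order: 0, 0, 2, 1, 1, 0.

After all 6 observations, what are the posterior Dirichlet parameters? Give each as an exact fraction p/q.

alpha_1=13, alpha_2=13/2, alpha_3=16/5

obs 1: x=0 → posterior Dirichlet(11, 9/2, 11/5)
obs 2: x=0 → posterior Dirichlet(12, 9/2, 11/5)
obs 3: x=2 → posterior Dirichlet(12, 9/2, 16/5)
obs 4: x=1 → posterior Dirichlet(12, 11/2, 16/5)
obs 5: x=1 → posterior Dirichlet(12, 13/2, 16/5)
obs 6: x=0 → posterior Dirichlet(13, 13/2, 16/5)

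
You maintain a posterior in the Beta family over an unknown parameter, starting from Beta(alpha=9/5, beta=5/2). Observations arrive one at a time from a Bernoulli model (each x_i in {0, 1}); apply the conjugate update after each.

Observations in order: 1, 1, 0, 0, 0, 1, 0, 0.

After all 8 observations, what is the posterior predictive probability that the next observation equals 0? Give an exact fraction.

obs 1: x=1 → posterior Beta(14/5, 5/2)
obs 2: x=1 → posterior Beta(19/5, 5/2)
obs 3: x=0 → posterior Beta(19/5, 7/2)
obs 4: x=0 → posterior Beta(19/5, 9/2)
obs 5: x=0 → posterior Beta(19/5, 11/2)
obs 6: x=1 → posterior Beta(24/5, 11/2)
obs 7: x=0 → posterior Beta(24/5, 13/2)
obs 8: x=0 → posterior Beta(24/5, 15/2)

25/41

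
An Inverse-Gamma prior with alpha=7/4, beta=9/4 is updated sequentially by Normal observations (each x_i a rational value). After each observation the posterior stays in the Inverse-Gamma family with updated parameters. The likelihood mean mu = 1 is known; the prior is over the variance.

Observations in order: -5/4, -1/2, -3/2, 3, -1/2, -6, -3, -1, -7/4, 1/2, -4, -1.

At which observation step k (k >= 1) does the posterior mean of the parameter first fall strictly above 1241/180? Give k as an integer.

k = 6

obs 1: x=-5/4 → posterior Inverse-Gamma(9/4, 153/32)
obs 2: x=-1/2 → posterior Inverse-Gamma(11/4, 189/32)
obs 3: x=-3/2 → posterior Inverse-Gamma(13/4, 289/32)
obs 4: x=3 → posterior Inverse-Gamma(15/4, 353/32)
obs 5: x=-1/2 → posterior Inverse-Gamma(17/4, 389/32)
obs 6: x=-6 → posterior Inverse-Gamma(19/4, 1173/32)
obs 7: x=-3 → posterior Inverse-Gamma(21/4, 1429/32)
obs 8: x=-1 → posterior Inverse-Gamma(23/4, 1493/32)
obs 9: x=-7/4 → posterior Inverse-Gamma(25/4, 807/16)
obs 10: x=1/2 → posterior Inverse-Gamma(27/4, 809/16)
obs 11: x=-4 → posterior Inverse-Gamma(29/4, 1009/16)
obs 12: x=-1 → posterior Inverse-Gamma(31/4, 1041/16)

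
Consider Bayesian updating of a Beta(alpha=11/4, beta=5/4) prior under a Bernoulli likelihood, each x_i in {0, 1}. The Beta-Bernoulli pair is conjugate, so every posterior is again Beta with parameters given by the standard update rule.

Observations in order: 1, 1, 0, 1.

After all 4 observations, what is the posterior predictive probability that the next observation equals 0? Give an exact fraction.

9/32

obs 1: x=1 → posterior Beta(15/4, 5/4)
obs 2: x=1 → posterior Beta(19/4, 5/4)
obs 3: x=0 → posterior Beta(19/4, 9/4)
obs 4: x=1 → posterior Beta(23/4, 9/4)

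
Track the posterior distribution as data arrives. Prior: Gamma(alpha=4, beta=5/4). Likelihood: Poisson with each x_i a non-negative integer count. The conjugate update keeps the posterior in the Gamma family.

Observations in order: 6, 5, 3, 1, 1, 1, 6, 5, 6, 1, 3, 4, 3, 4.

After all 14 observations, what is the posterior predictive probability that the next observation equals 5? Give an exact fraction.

obs 1: x=6 → posterior Gamma(10, 9/4)
obs 2: x=5 → posterior Gamma(15, 13/4)
obs 3: x=3 → posterior Gamma(18, 17/4)
obs 4: x=1 → posterior Gamma(19, 21/4)
obs 5: x=1 → posterior Gamma(20, 25/4)
obs 6: x=1 → posterior Gamma(21, 29/4)
obs 7: x=6 → posterior Gamma(27, 33/4)
obs 8: x=5 → posterior Gamma(32, 37/4)
obs 9: x=6 → posterior Gamma(38, 41/4)
obs 10: x=1 → posterior Gamma(39, 45/4)
obs 11: x=3 → posterior Gamma(42, 49/4)
obs 12: x=4 → posterior Gamma(46, 53/4)
obs 13: x=3 → posterior Gamma(49, 57/4)
obs 14: x=4 → posterior Gamma(53, 61/4)

179760872674314381422144389238768376878819103857981093697407387047617266601947693468811057911148876785664/1409206654381007712070564078656935618933413958938997930174201589671734158315530294203199446201324462890625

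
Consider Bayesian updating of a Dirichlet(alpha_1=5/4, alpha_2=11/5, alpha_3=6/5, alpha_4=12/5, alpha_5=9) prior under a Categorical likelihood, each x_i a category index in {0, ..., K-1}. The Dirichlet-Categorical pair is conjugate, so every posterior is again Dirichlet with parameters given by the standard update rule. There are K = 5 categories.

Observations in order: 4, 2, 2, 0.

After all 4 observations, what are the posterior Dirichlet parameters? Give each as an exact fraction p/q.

obs 1: x=4 → posterior Dirichlet(5/4, 11/5, 6/5, 12/5, 10)
obs 2: x=2 → posterior Dirichlet(5/4, 11/5, 11/5, 12/5, 10)
obs 3: x=2 → posterior Dirichlet(5/4, 11/5, 16/5, 12/5, 10)
obs 4: x=0 → posterior Dirichlet(9/4, 11/5, 16/5, 12/5, 10)

alpha_1=9/4, alpha_2=11/5, alpha_3=16/5, alpha_4=12/5, alpha_5=10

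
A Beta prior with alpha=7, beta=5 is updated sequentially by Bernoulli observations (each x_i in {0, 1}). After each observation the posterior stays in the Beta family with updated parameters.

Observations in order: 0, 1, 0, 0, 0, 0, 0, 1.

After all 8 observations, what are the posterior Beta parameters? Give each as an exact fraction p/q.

alpha=9, beta=11

obs 1: x=0 → posterior Beta(7, 6)
obs 2: x=1 → posterior Beta(8, 6)
obs 3: x=0 → posterior Beta(8, 7)
obs 4: x=0 → posterior Beta(8, 8)
obs 5: x=0 → posterior Beta(8, 9)
obs 6: x=0 → posterior Beta(8, 10)
obs 7: x=0 → posterior Beta(8, 11)
obs 8: x=1 → posterior Beta(9, 11)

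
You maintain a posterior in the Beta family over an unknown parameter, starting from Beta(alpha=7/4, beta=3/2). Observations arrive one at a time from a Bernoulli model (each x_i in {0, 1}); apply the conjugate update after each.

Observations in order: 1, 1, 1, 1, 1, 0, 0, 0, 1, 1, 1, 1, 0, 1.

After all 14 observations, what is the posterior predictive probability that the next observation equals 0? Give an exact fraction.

22/69

obs 1: x=1 → posterior Beta(11/4, 3/2)
obs 2: x=1 → posterior Beta(15/4, 3/2)
obs 3: x=1 → posterior Beta(19/4, 3/2)
obs 4: x=1 → posterior Beta(23/4, 3/2)
obs 5: x=1 → posterior Beta(27/4, 3/2)
obs 6: x=0 → posterior Beta(27/4, 5/2)
obs 7: x=0 → posterior Beta(27/4, 7/2)
obs 8: x=0 → posterior Beta(27/4, 9/2)
obs 9: x=1 → posterior Beta(31/4, 9/2)
obs 10: x=1 → posterior Beta(35/4, 9/2)
obs 11: x=1 → posterior Beta(39/4, 9/2)
obs 12: x=1 → posterior Beta(43/4, 9/2)
obs 13: x=0 → posterior Beta(43/4, 11/2)
obs 14: x=1 → posterior Beta(47/4, 11/2)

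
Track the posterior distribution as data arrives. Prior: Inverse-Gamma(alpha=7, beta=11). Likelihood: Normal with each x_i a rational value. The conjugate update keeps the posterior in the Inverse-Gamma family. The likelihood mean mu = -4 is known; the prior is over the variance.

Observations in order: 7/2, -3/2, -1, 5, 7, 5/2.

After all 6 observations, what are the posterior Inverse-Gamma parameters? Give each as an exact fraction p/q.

alpha=10, beta=1351/8

obs 1: x=7/2 → posterior Inverse-Gamma(15/2, 313/8)
obs 2: x=-3/2 → posterior Inverse-Gamma(8, 169/4)
obs 3: x=-1 → posterior Inverse-Gamma(17/2, 187/4)
obs 4: x=5 → posterior Inverse-Gamma(9, 349/4)
obs 5: x=7 → posterior Inverse-Gamma(19/2, 591/4)
obs 6: x=5/2 → posterior Inverse-Gamma(10, 1351/8)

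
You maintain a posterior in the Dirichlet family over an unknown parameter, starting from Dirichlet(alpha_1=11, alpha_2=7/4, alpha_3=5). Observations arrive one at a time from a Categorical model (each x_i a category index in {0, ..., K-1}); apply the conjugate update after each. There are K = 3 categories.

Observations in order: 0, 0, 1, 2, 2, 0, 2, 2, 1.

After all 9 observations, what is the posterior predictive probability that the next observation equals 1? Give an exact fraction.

obs 1: x=0 → posterior Dirichlet(12, 7/4, 5)
obs 2: x=0 → posterior Dirichlet(13, 7/4, 5)
obs 3: x=1 → posterior Dirichlet(13, 11/4, 5)
obs 4: x=2 → posterior Dirichlet(13, 11/4, 6)
obs 5: x=2 → posterior Dirichlet(13, 11/4, 7)
obs 6: x=0 → posterior Dirichlet(14, 11/4, 7)
obs 7: x=2 → posterior Dirichlet(14, 11/4, 8)
obs 8: x=2 → posterior Dirichlet(14, 11/4, 9)
obs 9: x=1 → posterior Dirichlet(14, 15/4, 9)

15/107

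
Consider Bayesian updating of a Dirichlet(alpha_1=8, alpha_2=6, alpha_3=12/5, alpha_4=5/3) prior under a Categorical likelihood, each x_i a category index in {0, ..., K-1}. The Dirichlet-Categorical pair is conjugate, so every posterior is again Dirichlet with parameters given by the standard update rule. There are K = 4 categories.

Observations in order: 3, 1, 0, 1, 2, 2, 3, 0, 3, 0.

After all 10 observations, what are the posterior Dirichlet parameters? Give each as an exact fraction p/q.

obs 1: x=3 → posterior Dirichlet(8, 6, 12/5, 8/3)
obs 2: x=1 → posterior Dirichlet(8, 7, 12/5, 8/3)
obs 3: x=0 → posterior Dirichlet(9, 7, 12/5, 8/3)
obs 4: x=1 → posterior Dirichlet(9, 8, 12/5, 8/3)
obs 5: x=2 → posterior Dirichlet(9, 8, 17/5, 8/3)
obs 6: x=2 → posterior Dirichlet(9, 8, 22/5, 8/3)
obs 7: x=3 → posterior Dirichlet(9, 8, 22/5, 11/3)
obs 8: x=0 → posterior Dirichlet(10, 8, 22/5, 11/3)
obs 9: x=3 → posterior Dirichlet(10, 8, 22/5, 14/3)
obs 10: x=0 → posterior Dirichlet(11, 8, 22/5, 14/3)

alpha_1=11, alpha_2=8, alpha_3=22/5, alpha_4=14/3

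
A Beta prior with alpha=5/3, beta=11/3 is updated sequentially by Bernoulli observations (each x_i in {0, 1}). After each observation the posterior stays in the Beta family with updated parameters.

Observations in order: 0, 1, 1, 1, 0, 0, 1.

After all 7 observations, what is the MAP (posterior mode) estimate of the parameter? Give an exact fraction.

14/31

obs 1: x=0 → posterior Beta(5/3, 14/3)
obs 2: x=1 → posterior Beta(8/3, 14/3)
obs 3: x=1 → posterior Beta(11/3, 14/3)
obs 4: x=1 → posterior Beta(14/3, 14/3)
obs 5: x=0 → posterior Beta(14/3, 17/3)
obs 6: x=0 → posterior Beta(14/3, 20/3)
obs 7: x=1 → posterior Beta(17/3, 20/3)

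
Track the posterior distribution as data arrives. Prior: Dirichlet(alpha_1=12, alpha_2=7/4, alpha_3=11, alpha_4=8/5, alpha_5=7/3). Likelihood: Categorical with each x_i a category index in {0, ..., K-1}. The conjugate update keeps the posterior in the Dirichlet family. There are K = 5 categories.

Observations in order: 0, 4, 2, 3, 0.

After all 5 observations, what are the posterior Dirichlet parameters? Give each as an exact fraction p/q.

obs 1: x=0 → posterior Dirichlet(13, 7/4, 11, 8/5, 7/3)
obs 2: x=4 → posterior Dirichlet(13, 7/4, 11, 8/5, 10/3)
obs 3: x=2 → posterior Dirichlet(13, 7/4, 12, 8/5, 10/3)
obs 4: x=3 → posterior Dirichlet(13, 7/4, 12, 13/5, 10/3)
obs 5: x=0 → posterior Dirichlet(14, 7/4, 12, 13/5, 10/3)

alpha_1=14, alpha_2=7/4, alpha_3=12, alpha_4=13/5, alpha_5=10/3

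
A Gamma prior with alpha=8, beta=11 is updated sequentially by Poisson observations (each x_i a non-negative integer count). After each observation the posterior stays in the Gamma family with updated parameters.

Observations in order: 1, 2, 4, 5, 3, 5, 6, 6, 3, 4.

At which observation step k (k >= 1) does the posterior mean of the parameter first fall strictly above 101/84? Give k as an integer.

obs 1: x=1 → posterior Gamma(9, 12)
obs 2: x=2 → posterior Gamma(11, 13)
obs 3: x=4 → posterior Gamma(15, 14)
obs 4: x=5 → posterior Gamma(20, 15)
obs 5: x=3 → posterior Gamma(23, 16)
obs 6: x=5 → posterior Gamma(28, 17)
obs 7: x=6 → posterior Gamma(34, 18)
obs 8: x=6 → posterior Gamma(40, 19)
obs 9: x=3 → posterior Gamma(43, 20)
obs 10: x=4 → posterior Gamma(47, 21)

k = 4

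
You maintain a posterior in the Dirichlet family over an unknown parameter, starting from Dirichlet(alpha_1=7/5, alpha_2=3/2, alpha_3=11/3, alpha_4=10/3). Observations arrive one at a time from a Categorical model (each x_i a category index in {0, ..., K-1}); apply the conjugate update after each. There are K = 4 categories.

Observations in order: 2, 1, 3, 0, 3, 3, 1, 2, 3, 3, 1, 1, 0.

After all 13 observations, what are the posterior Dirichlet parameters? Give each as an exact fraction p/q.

alpha_1=17/5, alpha_2=11/2, alpha_3=17/3, alpha_4=25/3

obs 1: x=2 → posterior Dirichlet(7/5, 3/2, 14/3, 10/3)
obs 2: x=1 → posterior Dirichlet(7/5, 5/2, 14/3, 10/3)
obs 3: x=3 → posterior Dirichlet(7/5, 5/2, 14/3, 13/3)
obs 4: x=0 → posterior Dirichlet(12/5, 5/2, 14/3, 13/3)
obs 5: x=3 → posterior Dirichlet(12/5, 5/2, 14/3, 16/3)
obs 6: x=3 → posterior Dirichlet(12/5, 5/2, 14/3, 19/3)
obs 7: x=1 → posterior Dirichlet(12/5, 7/2, 14/3, 19/3)
obs 8: x=2 → posterior Dirichlet(12/5, 7/2, 17/3, 19/3)
obs 9: x=3 → posterior Dirichlet(12/5, 7/2, 17/3, 22/3)
obs 10: x=3 → posterior Dirichlet(12/5, 7/2, 17/3, 25/3)
obs 11: x=1 → posterior Dirichlet(12/5, 9/2, 17/3, 25/3)
obs 12: x=1 → posterior Dirichlet(12/5, 11/2, 17/3, 25/3)
obs 13: x=0 → posterior Dirichlet(17/5, 11/2, 17/3, 25/3)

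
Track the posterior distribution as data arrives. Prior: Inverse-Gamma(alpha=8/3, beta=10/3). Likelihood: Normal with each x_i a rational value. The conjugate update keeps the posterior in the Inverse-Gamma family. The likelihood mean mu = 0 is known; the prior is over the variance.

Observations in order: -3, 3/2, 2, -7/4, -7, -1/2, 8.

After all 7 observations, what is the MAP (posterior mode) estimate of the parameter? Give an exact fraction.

obs 1: x=-3 → posterior Inverse-Gamma(19/6, 47/6)
obs 2: x=3/2 → posterior Inverse-Gamma(11/3, 215/24)
obs 3: x=2 → posterior Inverse-Gamma(25/6, 263/24)
obs 4: x=-7/4 → posterior Inverse-Gamma(14/3, 1199/96)
obs 5: x=-7 → posterior Inverse-Gamma(31/6, 3551/96)
obs 6: x=-1/2 → posterior Inverse-Gamma(17/3, 3563/96)
obs 7: x=8 → posterior Inverse-Gamma(37/6, 6635/96)

6635/688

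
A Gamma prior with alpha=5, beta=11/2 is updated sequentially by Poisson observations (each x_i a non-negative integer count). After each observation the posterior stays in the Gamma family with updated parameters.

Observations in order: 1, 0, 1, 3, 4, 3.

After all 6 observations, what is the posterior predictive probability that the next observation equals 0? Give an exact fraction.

obs 1: x=1 → posterior Gamma(6, 13/2)
obs 2: x=0 → posterior Gamma(6, 15/2)
obs 3: x=1 → posterior Gamma(7, 17/2)
obs 4: x=3 → posterior Gamma(10, 19/2)
obs 5: x=4 → posterior Gamma(14, 21/2)
obs 6: x=3 → posterior Gamma(17, 23/2)

141050039560662968926103/582076609134674072265625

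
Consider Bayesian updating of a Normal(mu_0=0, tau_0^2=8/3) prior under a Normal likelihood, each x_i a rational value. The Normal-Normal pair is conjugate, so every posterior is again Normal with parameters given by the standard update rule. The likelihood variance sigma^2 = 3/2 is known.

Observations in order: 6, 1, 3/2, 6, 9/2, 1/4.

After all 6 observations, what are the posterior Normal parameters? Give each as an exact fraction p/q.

obs 1: x=6 → posterior Normal(96/25, 24/25)
obs 2: x=1 → posterior Normal(112/41, 24/41)
obs 3: x=3/2 → posterior Normal(136/57, 8/19)
obs 4: x=6 → posterior Normal(232/73, 24/73)
obs 5: x=9/2 → posterior Normal(304/89, 24/89)
obs 6: x=1/4 → posterior Normal(44/15, 8/35)

mu_0=44/15, tau_0^2=8/35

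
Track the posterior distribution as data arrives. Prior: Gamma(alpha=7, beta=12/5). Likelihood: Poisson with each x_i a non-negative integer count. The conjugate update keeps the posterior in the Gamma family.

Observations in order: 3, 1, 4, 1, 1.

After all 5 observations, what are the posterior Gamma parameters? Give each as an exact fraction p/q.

alpha=17, beta=37/5

obs 1: x=3 → posterior Gamma(10, 17/5)
obs 2: x=1 → posterior Gamma(11, 22/5)
obs 3: x=4 → posterior Gamma(15, 27/5)
obs 4: x=1 → posterior Gamma(16, 32/5)
obs 5: x=1 → posterior Gamma(17, 37/5)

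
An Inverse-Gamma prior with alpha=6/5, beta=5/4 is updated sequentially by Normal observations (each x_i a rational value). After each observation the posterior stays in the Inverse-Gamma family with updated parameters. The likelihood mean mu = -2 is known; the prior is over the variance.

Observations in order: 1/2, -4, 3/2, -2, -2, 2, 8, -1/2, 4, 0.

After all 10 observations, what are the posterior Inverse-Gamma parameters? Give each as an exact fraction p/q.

alpha=31/5, beta=733/8

obs 1: x=1/2 → posterior Inverse-Gamma(17/10, 35/8)
obs 2: x=-4 → posterior Inverse-Gamma(11/5, 51/8)
obs 3: x=3/2 → posterior Inverse-Gamma(27/10, 25/2)
obs 4: x=-2 → posterior Inverse-Gamma(16/5, 25/2)
obs 5: x=-2 → posterior Inverse-Gamma(37/10, 25/2)
obs 6: x=2 → posterior Inverse-Gamma(21/5, 41/2)
obs 7: x=8 → posterior Inverse-Gamma(47/10, 141/2)
obs 8: x=-1/2 → posterior Inverse-Gamma(26/5, 573/8)
obs 9: x=4 → posterior Inverse-Gamma(57/10, 717/8)
obs 10: x=0 → posterior Inverse-Gamma(31/5, 733/8)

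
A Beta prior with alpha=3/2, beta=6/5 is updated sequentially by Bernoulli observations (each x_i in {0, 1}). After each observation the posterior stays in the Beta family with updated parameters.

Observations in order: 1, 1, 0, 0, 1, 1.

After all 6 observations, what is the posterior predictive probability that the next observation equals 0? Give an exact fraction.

obs 1: x=1 → posterior Beta(5/2, 6/5)
obs 2: x=1 → posterior Beta(7/2, 6/5)
obs 3: x=0 → posterior Beta(7/2, 11/5)
obs 4: x=0 → posterior Beta(7/2, 16/5)
obs 5: x=1 → posterior Beta(9/2, 16/5)
obs 6: x=1 → posterior Beta(11/2, 16/5)

32/87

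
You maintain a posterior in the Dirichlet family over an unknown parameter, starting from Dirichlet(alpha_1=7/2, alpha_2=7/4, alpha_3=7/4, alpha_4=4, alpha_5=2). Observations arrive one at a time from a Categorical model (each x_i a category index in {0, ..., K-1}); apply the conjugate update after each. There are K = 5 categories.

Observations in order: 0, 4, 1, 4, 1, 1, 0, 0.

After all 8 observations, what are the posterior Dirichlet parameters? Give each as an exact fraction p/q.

obs 1: x=0 → posterior Dirichlet(9/2, 7/4, 7/4, 4, 2)
obs 2: x=4 → posterior Dirichlet(9/2, 7/4, 7/4, 4, 3)
obs 3: x=1 → posterior Dirichlet(9/2, 11/4, 7/4, 4, 3)
obs 4: x=4 → posterior Dirichlet(9/2, 11/4, 7/4, 4, 4)
obs 5: x=1 → posterior Dirichlet(9/2, 15/4, 7/4, 4, 4)
obs 6: x=1 → posterior Dirichlet(9/2, 19/4, 7/4, 4, 4)
obs 7: x=0 → posterior Dirichlet(11/2, 19/4, 7/4, 4, 4)
obs 8: x=0 → posterior Dirichlet(13/2, 19/4, 7/4, 4, 4)

alpha_1=13/2, alpha_2=19/4, alpha_3=7/4, alpha_4=4, alpha_5=4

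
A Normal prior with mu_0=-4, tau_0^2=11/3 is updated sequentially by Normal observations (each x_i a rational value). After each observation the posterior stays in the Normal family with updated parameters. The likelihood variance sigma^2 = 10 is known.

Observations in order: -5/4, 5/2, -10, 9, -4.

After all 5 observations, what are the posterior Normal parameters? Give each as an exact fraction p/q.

obs 1: x=-5/4 → posterior Normal(-535/164, 110/41)
obs 2: x=5/2 → posterior Normal(-425/208, 55/26)
obs 3: x=-10 → posterior Normal(-865/252, 110/63)
obs 4: x=9 → posterior Normal(-469/296, 55/37)
obs 5: x=-4 → posterior Normal(-129/68, 22/17)

mu_0=-129/68, tau_0^2=22/17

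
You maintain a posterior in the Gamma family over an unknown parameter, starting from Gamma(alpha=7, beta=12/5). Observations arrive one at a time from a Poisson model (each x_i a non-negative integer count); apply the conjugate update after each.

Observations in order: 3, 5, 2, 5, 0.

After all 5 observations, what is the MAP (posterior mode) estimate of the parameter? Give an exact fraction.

105/37

obs 1: x=3 → posterior Gamma(10, 17/5)
obs 2: x=5 → posterior Gamma(15, 22/5)
obs 3: x=2 → posterior Gamma(17, 27/5)
obs 4: x=5 → posterior Gamma(22, 32/5)
obs 5: x=0 → posterior Gamma(22, 37/5)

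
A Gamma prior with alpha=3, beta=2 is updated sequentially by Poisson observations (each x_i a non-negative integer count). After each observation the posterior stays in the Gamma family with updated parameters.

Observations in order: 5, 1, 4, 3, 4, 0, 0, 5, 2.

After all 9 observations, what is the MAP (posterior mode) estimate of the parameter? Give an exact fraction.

obs 1: x=5 → posterior Gamma(8, 3)
obs 2: x=1 → posterior Gamma(9, 4)
obs 3: x=4 → posterior Gamma(13, 5)
obs 4: x=3 → posterior Gamma(16, 6)
obs 5: x=4 → posterior Gamma(20, 7)
obs 6: x=0 → posterior Gamma(20, 8)
obs 7: x=0 → posterior Gamma(20, 9)
obs 8: x=5 → posterior Gamma(25, 10)
obs 9: x=2 → posterior Gamma(27, 11)

26/11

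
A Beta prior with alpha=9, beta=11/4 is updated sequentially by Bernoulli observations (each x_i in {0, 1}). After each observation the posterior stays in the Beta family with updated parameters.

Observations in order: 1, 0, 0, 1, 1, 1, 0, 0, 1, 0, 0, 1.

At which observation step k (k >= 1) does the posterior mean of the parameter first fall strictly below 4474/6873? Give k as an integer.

k = 10

obs 1: x=1 → posterior Beta(10, 11/4)
obs 2: x=0 → posterior Beta(10, 15/4)
obs 3: x=0 → posterior Beta(10, 19/4)
obs 4: x=1 → posterior Beta(11, 19/4)
obs 5: x=1 → posterior Beta(12, 19/4)
obs 6: x=1 → posterior Beta(13, 19/4)
obs 7: x=0 → posterior Beta(13, 23/4)
obs 8: x=0 → posterior Beta(13, 27/4)
obs 9: x=1 → posterior Beta(14, 27/4)
obs 10: x=0 → posterior Beta(14, 31/4)
obs 11: x=0 → posterior Beta(14, 35/4)
obs 12: x=1 → posterior Beta(15, 35/4)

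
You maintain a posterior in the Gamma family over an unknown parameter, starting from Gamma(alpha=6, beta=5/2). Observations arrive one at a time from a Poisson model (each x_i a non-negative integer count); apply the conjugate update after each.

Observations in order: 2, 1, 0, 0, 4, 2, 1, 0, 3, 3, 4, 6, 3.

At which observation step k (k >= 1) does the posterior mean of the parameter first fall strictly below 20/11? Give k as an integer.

obs 1: x=2 → posterior Gamma(8, 7/2)
obs 2: x=1 → posterior Gamma(9, 9/2)
obs 3: x=0 → posterior Gamma(9, 11/2)
obs 4: x=0 → posterior Gamma(9, 13/2)
obs 5: x=4 → posterior Gamma(13, 15/2)
obs 6: x=2 → posterior Gamma(15, 17/2)
obs 7: x=1 → posterior Gamma(16, 19/2)
obs 8: x=0 → posterior Gamma(16, 21/2)
obs 9: x=3 → posterior Gamma(19, 23/2)
obs 10: x=3 → posterior Gamma(22, 25/2)
obs 11: x=4 → posterior Gamma(26, 27/2)
obs 12: x=6 → posterior Gamma(32, 29/2)
obs 13: x=3 → posterior Gamma(35, 31/2)

k = 3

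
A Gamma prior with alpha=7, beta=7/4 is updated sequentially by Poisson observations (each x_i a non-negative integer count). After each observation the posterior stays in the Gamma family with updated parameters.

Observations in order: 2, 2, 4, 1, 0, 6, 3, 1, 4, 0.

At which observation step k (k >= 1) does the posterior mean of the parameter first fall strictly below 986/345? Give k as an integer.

k = 4

obs 1: x=2 → posterior Gamma(9, 11/4)
obs 2: x=2 → posterior Gamma(11, 15/4)
obs 3: x=4 → posterior Gamma(15, 19/4)
obs 4: x=1 → posterior Gamma(16, 23/4)
obs 5: x=0 → posterior Gamma(16, 27/4)
obs 6: x=6 → posterior Gamma(22, 31/4)
obs 7: x=3 → posterior Gamma(25, 35/4)
obs 8: x=1 → posterior Gamma(26, 39/4)
obs 9: x=4 → posterior Gamma(30, 43/4)
obs 10: x=0 → posterior Gamma(30, 47/4)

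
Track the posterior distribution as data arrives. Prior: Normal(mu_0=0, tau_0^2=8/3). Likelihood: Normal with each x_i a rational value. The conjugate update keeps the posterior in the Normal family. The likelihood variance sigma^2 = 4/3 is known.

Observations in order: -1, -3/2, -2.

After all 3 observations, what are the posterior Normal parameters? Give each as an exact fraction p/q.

obs 1: x=-1 → posterior Normal(-2/3, 8/9)
obs 2: x=-3/2 → posterior Normal(-1, 8/15)
obs 3: x=-2 → posterior Normal(-9/7, 8/21)

mu_0=-9/7, tau_0^2=8/21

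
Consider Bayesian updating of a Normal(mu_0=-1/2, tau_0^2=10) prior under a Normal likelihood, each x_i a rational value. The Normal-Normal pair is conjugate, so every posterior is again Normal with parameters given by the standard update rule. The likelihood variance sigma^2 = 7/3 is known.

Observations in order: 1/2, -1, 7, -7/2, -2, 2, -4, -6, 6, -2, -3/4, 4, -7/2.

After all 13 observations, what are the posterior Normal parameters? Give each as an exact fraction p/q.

obs 1: x=1/2 → posterior Normal(23/74, 70/37)
obs 2: x=-1 → posterior Normal(-37/134, 70/67)
obs 3: x=7 → posterior Normal(383/194, 70/97)
obs 4: x=-7/2 → posterior Normal(173/254, 70/127)
obs 5: x=-2 → posterior Normal(53/314, 70/157)
obs 6: x=2 → posterior Normal(173/374, 70/187)
obs 7: x=-4 → posterior Normal(-67/434, 10/31)
obs 8: x=-6 → posterior Normal(-427/494, 70/247)
obs 9: x=6 → posterior Normal(-67/554, 70/277)
obs 10: x=-2 → posterior Normal(-187/614, 70/307)
obs 11: x=-3/4 → posterior Normal(-116/337, 70/337)
obs 12: x=4 → posterior Normal(4/367, 70/367)
obs 13: x=-7/2 → posterior Normal(-101/397, 70/397)

mu_0=-101/397, tau_0^2=70/397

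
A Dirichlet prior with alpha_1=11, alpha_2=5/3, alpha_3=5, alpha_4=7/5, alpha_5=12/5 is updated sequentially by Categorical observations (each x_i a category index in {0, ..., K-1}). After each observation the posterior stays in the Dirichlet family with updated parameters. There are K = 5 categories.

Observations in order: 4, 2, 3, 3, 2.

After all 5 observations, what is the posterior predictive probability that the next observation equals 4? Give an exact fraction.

obs 1: x=4 → posterior Dirichlet(11, 5/3, 5, 7/5, 17/5)
obs 2: x=2 → posterior Dirichlet(11, 5/3, 6, 7/5, 17/5)
obs 3: x=3 → posterior Dirichlet(11, 5/3, 6, 12/5, 17/5)
obs 4: x=3 → posterior Dirichlet(11, 5/3, 6, 17/5, 17/5)
obs 5: x=2 → posterior Dirichlet(11, 5/3, 7, 17/5, 17/5)

51/397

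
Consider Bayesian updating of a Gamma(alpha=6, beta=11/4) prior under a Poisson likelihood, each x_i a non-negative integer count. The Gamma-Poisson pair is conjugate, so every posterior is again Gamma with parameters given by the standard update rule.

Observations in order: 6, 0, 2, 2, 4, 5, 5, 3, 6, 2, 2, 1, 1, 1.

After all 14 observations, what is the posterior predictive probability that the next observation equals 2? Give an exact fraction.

obs 1: x=6 → posterior Gamma(12, 15/4)
obs 2: x=0 → posterior Gamma(12, 19/4)
obs 3: x=2 → posterior Gamma(14, 23/4)
obs 4: x=2 → posterior Gamma(16, 27/4)
obs 5: x=4 → posterior Gamma(20, 31/4)
obs 6: x=5 → posterior Gamma(25, 35/4)
obs 7: x=5 → posterior Gamma(30, 39/4)
obs 8: x=3 → posterior Gamma(33, 43/4)
obs 9: x=6 → posterior Gamma(39, 47/4)
obs 10: x=2 → posterior Gamma(41, 51/4)
obs 11: x=2 → posterior Gamma(43, 55/4)
obs 12: x=1 → posterior Gamma(44, 59/4)
obs 13: x=1 → posterior Gamma(45, 63/4)
obs 14: x=1 → posterior Gamma(46, 67/4)

17273748846906341121626320610588089279479986504167385948146875917492034359110916173655824/72510473065315009347107084297446135385088716363174758554196323998561868156640022784658561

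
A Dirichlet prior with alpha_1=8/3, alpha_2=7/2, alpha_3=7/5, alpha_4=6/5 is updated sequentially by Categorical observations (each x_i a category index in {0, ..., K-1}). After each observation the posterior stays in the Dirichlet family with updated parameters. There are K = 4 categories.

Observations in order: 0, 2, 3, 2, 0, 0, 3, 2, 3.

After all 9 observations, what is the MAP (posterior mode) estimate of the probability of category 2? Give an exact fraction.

102/413

obs 1: x=0 → posterior Dirichlet(11/3, 7/2, 7/5, 6/5)
obs 2: x=2 → posterior Dirichlet(11/3, 7/2, 12/5, 6/5)
obs 3: x=3 → posterior Dirichlet(11/3, 7/2, 12/5, 11/5)
obs 4: x=2 → posterior Dirichlet(11/3, 7/2, 17/5, 11/5)
obs 5: x=0 → posterior Dirichlet(14/3, 7/2, 17/5, 11/5)
obs 6: x=0 → posterior Dirichlet(17/3, 7/2, 17/5, 11/5)
obs 7: x=3 → posterior Dirichlet(17/3, 7/2, 17/5, 16/5)
obs 8: x=2 → posterior Dirichlet(17/3, 7/2, 22/5, 16/5)
obs 9: x=3 → posterior Dirichlet(17/3, 7/2, 22/5, 21/5)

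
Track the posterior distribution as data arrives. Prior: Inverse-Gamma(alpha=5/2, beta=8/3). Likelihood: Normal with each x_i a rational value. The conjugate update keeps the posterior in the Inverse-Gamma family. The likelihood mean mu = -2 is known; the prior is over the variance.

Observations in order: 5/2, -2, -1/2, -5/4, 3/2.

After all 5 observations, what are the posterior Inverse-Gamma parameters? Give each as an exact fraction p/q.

alpha=5, beta=1951/96

obs 1: x=5/2 → posterior Inverse-Gamma(3, 307/24)
obs 2: x=-2 → posterior Inverse-Gamma(7/2, 307/24)
obs 3: x=-1/2 → posterior Inverse-Gamma(4, 167/12)
obs 4: x=-5/4 → posterior Inverse-Gamma(9/2, 1363/96)
obs 5: x=3/2 → posterior Inverse-Gamma(5, 1951/96)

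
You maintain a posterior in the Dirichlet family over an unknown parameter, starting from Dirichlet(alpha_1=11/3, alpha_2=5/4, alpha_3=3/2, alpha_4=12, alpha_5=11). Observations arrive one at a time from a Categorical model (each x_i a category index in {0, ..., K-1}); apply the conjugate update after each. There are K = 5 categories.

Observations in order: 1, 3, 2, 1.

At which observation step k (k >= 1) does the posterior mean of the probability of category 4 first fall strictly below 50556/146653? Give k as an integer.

k = 3

obs 1: x=1 → posterior Dirichlet(11/3, 9/4, 3/2, 12, 11)
obs 2: x=3 → posterior Dirichlet(11/3, 9/4, 3/2, 13, 11)
obs 3: x=2 → posterior Dirichlet(11/3, 9/4, 5/2, 13, 11)
obs 4: x=1 → posterior Dirichlet(11/3, 13/4, 5/2, 13, 11)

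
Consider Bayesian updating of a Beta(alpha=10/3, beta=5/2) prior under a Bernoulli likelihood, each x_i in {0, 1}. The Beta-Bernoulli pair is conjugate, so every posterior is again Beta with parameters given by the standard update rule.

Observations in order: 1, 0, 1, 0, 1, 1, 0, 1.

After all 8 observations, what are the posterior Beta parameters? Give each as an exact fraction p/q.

alpha=25/3, beta=11/2

obs 1: x=1 → posterior Beta(13/3, 5/2)
obs 2: x=0 → posterior Beta(13/3, 7/2)
obs 3: x=1 → posterior Beta(16/3, 7/2)
obs 4: x=0 → posterior Beta(16/3, 9/2)
obs 5: x=1 → posterior Beta(19/3, 9/2)
obs 6: x=1 → posterior Beta(22/3, 9/2)
obs 7: x=0 → posterior Beta(22/3, 11/2)
obs 8: x=1 → posterior Beta(25/3, 11/2)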